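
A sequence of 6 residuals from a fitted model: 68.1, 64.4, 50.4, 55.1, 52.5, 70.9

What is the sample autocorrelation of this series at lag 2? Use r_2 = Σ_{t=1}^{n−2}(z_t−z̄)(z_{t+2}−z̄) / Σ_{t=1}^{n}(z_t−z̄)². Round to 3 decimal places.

Mean z̄ = (68.1 + 64.4 + 50.4 + 55.1 + 52.5 + 70.9)/6 = 60.2333
Deviations from mean: 7.8667, 4.1667, -9.8333, -5.1333, -7.7333, 10.6667
Numerator Σ_{t=1}^{4}(z_t−z̄)(z_{t+2}−z̄) = -77.4556
Denominator Σ(z_t−z̄)² = 375.8733
r_2 = -77.4556 / 375.8733 = -0.206

-0.206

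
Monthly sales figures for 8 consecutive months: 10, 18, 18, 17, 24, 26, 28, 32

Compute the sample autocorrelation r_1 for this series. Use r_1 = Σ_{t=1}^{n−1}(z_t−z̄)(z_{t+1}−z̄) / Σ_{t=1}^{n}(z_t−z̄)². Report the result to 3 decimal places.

Mean z̄ = (10 + 18 + 18 + 17 + 24 + 26 + 28 + 32)/8 = 21.6250
Deviations from mean: -11.6250, -3.6250, -3.6250, -4.6250, 2.3750, 4.3750, 6.3750, 10.3750
Numerator Σ_{t=1}^{7}(z_t−z̄)(z_{t+1}−z̄) = 165.4844
Denominator Σ(z_t−z̄)² = 355.8750
r_1 = 165.4844 / 355.8750 = 0.465

0.465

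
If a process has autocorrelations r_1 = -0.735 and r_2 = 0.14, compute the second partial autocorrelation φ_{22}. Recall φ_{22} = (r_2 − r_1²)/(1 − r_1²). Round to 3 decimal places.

φ_{22} = (r_2 − r_1²) / (1 − r_1²)
r_1² = (-0.735)² = 0.540225
Numerator = 0.14 − 0.5402 = -0.4002; denominator = 1 − 0.5402 = 0.4598
φ_{22} = -0.4002 / 0.4598 = -0.870

-0.870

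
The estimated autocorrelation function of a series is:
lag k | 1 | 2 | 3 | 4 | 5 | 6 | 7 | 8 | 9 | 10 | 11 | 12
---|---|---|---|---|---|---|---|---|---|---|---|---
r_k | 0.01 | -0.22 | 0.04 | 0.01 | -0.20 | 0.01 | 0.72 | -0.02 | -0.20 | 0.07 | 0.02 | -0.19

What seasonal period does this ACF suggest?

7

The largest autocorrelation is r_7 = 0.72; the remaining lags stay at or below 0.07.
The dominant spike at lag 7 indicates a seasonal period of 7.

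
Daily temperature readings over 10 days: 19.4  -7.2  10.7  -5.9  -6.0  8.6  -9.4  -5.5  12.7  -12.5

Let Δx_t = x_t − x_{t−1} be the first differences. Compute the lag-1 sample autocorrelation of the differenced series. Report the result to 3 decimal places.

-0.530

First differences Δx: -26.6, 17.9, -16.6, -0.1, 14.6, -18.0, 3.9, 18.2, -25.2
Mean of differences = -3.5444
Numerator Σ(Δx_t−Δx̄)(Δx_{t+1}−Δx̄) = -1435.7686
Denominator Σ(Δx_t−Δx̄)² = 2709.1222
r_1(Δx) = -1435.7686 / 2709.1222 = -0.530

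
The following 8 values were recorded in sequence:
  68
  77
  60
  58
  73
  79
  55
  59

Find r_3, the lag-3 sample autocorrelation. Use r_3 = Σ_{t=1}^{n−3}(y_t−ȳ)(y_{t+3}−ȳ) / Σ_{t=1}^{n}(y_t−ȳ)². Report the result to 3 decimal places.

Mean ȳ = (68 + 77 + 60 + 58 + 73 + 79 + 55 + 59)/8 = 66.1250
Deviations from mean: 1.8750, 10.8750, -6.1250, -8.1250, 6.8750, 12.8750, -11.1250, -7.1250
Σ(y_t−ȳ)(y_{t+3}−ȳ) = (-15.2344) + (74.7656) + (-78.8594) + (90.3906) + (-48.9844) = 22.0781
Denominator Σ(y_t−ȳ)² = 612.8750
r_3 = 22.0781 / 612.8750 = 0.036

0.036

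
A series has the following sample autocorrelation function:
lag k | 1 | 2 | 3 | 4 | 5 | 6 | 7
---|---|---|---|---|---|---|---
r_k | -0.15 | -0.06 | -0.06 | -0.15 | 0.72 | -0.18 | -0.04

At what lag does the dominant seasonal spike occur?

5

The largest autocorrelation is r_5 = 0.72; the remaining lags stay at or below -0.04.
The dominant spike at lag 5 indicates a seasonal period of 5.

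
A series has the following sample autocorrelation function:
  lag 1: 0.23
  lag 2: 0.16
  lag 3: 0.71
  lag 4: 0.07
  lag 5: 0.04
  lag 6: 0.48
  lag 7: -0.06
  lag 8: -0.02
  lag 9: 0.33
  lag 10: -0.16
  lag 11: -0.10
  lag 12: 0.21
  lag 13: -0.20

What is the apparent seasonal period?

3

The largest autocorrelation is r_3 = 0.71, with weaker echoes at lags 6 (0.48) and 9 (0.33); the remaining lags stay at or below 0.23. The elevated value at lag 1 (0.23), dropping to 0.16 at lag 2, reflects decaying short-term dependence rather than seasonality.
The dominant spike at lag 3 indicates a seasonal period of 3.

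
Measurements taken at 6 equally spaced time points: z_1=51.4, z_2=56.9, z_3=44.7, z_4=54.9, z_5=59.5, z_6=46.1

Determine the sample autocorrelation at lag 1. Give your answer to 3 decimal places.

Mean z̄ = (51.4 + 56.9 + 44.7 + 54.9 + 59.5 + 46.1)/6 = 52.2500
Deviations from mean: -0.8500, 4.6500, -7.5500, 2.6500, 7.2500, -6.1500
Σ(z_t−z̄)(z_{t+1}−z̄) = (-3.9525) + (-35.1075) + (-20.0075) + (19.2125) + (-44.5875) = -84.4425
Denominator Σ(z_t−z̄)² = 176.7550
r_1 = -84.4425 / 176.7550 = -0.478

-0.478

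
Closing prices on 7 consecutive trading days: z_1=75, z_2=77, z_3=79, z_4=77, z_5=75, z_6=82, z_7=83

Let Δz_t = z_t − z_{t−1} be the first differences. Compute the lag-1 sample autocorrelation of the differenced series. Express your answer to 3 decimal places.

-0.207

First differences Δz: 2, 2, -2, -2, 7, 1
Mean of differences = 1.3333
Numerator Σ(Δz_t−Δz̄)(Δz_{t+1}−Δz̄) = -11.4444
Denominator Σ(Δz_t−Δz̄)² = 55.3333
r_1(Δz) = -11.4444 / 55.3333 = -0.207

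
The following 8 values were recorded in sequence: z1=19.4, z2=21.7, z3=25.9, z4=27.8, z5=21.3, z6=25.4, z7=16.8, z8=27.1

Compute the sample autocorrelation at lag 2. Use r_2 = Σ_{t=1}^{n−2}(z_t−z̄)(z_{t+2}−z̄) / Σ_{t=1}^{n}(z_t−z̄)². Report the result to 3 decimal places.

Mean z̄ = (19.4 + 21.7 + 25.9 + 27.8 + 21.3 + 25.4 + 16.8 + 27.1)/8 = 23.1750
Deviations from mean: -3.7750, -1.4750, 2.7250, 4.6250, -1.8750, 2.2250, -6.3750, 3.9250
Numerator Σ_{t=1}^{6}(z_t−z̄)(z_{t+2}−z̄) = 8.7588
Denominator Σ(z_t−z̄)² = 109.7550
r_2 = 8.7588 / 109.7550 = 0.080

0.080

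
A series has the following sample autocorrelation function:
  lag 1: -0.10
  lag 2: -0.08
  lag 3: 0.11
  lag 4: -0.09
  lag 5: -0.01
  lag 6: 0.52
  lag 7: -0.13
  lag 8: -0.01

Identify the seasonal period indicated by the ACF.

6

The largest autocorrelation is r_6 = 0.52; the remaining lags stay at or below 0.11.
The dominant spike at lag 6 indicates a seasonal period of 6.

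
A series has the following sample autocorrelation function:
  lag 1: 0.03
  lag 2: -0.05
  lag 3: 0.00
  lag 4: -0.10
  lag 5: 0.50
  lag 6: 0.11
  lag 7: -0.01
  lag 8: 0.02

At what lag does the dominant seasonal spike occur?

The largest autocorrelation is r_5 = 0.50; the remaining lags stay at or below 0.11.
The dominant spike at lag 5 indicates a seasonal period of 5.

5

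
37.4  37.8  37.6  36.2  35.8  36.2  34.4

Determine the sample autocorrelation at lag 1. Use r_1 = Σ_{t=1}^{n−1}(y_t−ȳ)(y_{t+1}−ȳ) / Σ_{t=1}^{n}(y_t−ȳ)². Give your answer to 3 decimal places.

Mean ȳ = (37.4 + 37.8 + 37.6 + 36.2 + 35.8 + 36.2 + 34.4)/7 = 36.4857
Σ(y_t−ȳ)(y_{t+1}−ȳ) = (1.2016) + (1.4645) + (-0.3184) + (0.1959) + (0.1959) + (0.5959) = 3.3355
Denominator Σ(y_t−ȳ)² = 8.7886
r_1 = 3.3355 / 8.7886 = 0.380

0.380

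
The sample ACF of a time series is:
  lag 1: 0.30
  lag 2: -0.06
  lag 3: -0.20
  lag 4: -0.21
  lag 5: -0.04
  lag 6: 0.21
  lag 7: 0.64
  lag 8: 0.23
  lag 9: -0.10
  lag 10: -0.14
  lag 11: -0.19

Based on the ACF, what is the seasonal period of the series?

7

The largest autocorrelation is r_7 = 0.64; the remaining lags stay at or below 0.30.
The dominant spike at lag 7 indicates a seasonal period of 7.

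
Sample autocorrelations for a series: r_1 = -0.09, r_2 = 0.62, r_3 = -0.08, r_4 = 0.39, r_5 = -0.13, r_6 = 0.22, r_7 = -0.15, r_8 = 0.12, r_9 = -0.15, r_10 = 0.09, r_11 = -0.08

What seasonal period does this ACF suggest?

The largest autocorrelation is r_2 = 0.62, with weaker echoes at lags 4 (0.39) and 6 (0.22); the remaining lags stay at or below 0.12.
The dominant spike at lag 2 indicates a seasonal period of 2.

2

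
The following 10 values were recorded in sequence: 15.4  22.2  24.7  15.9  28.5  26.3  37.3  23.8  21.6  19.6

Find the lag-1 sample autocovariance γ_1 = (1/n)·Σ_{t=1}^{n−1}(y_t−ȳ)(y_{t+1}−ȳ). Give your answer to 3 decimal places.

Mean ȳ = (15.4 + 22.2 + 24.7 + 15.9 + 28.5 + 26.3 + 37.3 + 23.8 + 21.6 + 19.6)/10 = 23.5300
Σ_{t=1}^{9}(y_t−ȳ)(y_{t+1}−ȳ) = 25.1001
γ_1 = 25.1001 / 10 = 2.510

2.510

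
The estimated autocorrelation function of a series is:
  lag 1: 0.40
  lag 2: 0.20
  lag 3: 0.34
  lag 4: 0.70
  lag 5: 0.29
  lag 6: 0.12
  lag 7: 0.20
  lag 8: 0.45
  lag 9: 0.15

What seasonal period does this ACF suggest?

The largest autocorrelation is r_4 = 0.70, with a weaker echo at lag 8 (0.45); the remaining lags stay at or below 0.40. The elevated value at lag 1 (0.40), dropping to 0.20 at lag 2, reflects decaying short-term dependence rather than seasonality.
The dominant spike at lag 4 indicates a seasonal period of 4.

4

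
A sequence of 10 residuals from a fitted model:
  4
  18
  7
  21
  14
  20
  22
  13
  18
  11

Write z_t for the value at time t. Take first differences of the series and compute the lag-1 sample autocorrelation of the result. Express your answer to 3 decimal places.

First differences Δz: 14, -11, 14, -7, 6, 2, -9, 5, -7
Mean of differences = 0.7778
Numerator Σ(Δz_t−Δz̄)(Δz_{t+1}−Δz̄) = -534.6049
Denominator Σ(Δz_t−Δz̄)² = 751.5556
r_1(Δz) = -534.6049 / 751.5556 = -0.711

-0.711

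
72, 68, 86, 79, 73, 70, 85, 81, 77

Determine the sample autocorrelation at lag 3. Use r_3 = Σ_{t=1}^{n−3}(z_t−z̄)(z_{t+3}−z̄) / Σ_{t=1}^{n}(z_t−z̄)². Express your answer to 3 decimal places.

-0.117

Mean z̄ = (72 + 68 + 86 + 79 + 73 + 70 + 85 + 81 + 77)/9 = 76.7778
Numerator Σ_{t=1}^{6}(z_t−z̄)(z_{t+3}−z̄) = -39.1481
Denominator Σ(z_t−z̄)² = 335.5556
r_3 = -39.1481 / 335.5556 = -0.117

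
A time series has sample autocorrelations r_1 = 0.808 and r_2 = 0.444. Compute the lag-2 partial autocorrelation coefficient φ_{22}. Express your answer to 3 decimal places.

φ_{22} = (r_2 − r_1²) / (1 − r_1²)
r_1² = (0.808)² = 0.652864
Numerator = 0.444 − 0.6529 = -0.2089; denominator = 1 − 0.6529 = 0.3471
φ_{22} = -0.2089 / 0.3471 = -0.602

-0.602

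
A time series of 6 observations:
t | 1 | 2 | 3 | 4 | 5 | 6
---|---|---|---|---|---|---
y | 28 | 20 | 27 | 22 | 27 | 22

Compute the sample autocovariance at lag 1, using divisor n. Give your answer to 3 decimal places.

-7.685

Mean ȳ = (28 + 20 + 27 + 22 + 27 + 22)/6 = 24.3333
Deviations: 3.6667, -4.3333, 2.6667, -2.3333, 2.6667, -2.3333
Σ_{t=1}^{5}(y_t−ȳ)(y_{t+1}−ȳ) = -46.1111
γ_1 = -46.1111 / 6 = -7.685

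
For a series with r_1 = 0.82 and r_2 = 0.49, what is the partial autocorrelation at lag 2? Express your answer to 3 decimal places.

-0.557

φ_{22} = (r_2 − r_1²) / (1 − r_1²)
r_1² = (0.82)² = 0.6724
Numerator = 0.49 − 0.6724 = -0.1824; denominator = 1 − 0.6724 = 0.3276
φ_{22} = -0.1824 / 0.3276 = -0.557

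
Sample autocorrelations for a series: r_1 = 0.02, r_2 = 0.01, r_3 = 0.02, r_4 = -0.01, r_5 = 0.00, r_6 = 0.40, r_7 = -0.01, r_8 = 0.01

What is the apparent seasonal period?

6

The largest autocorrelation is r_6 = 0.40; the remaining lags stay at or below 0.02.
The dominant spike at lag 6 indicates a seasonal period of 6.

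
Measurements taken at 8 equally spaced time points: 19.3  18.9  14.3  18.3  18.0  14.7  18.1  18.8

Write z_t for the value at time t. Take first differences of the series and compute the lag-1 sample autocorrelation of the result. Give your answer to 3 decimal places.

-0.426

First differences Δz: -0.4, -4.6, 4.0, -0.3, -3.3, 3.4, 0.7
Mean of differences = -0.0714
Numerator Σ(Δz_t−Δz̄)(Δz_{t+1}−Δz̄) = -25.6722
Denominator Σ(Δz_t−Δz̄)² = 60.3143
r_1(Δz) = -25.6722 / 60.3143 = -0.426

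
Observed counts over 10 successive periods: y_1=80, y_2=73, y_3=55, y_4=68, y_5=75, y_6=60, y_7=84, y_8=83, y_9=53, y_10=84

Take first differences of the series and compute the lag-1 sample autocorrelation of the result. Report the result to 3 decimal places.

First differences Δy: -7, -18, 13, 7, -15, 24, -1, -30, 31
Mean of differences = 0.4444
Numerator Σ(Δy_t−Δȳ)(Δy_{t+1}−Δȳ) = -1397.3086
Denominator Σ(Δy_t−Δȳ)² = 3252.2222
r_1(Δy) = -1397.3086 / 3252.2222 = -0.430

-0.430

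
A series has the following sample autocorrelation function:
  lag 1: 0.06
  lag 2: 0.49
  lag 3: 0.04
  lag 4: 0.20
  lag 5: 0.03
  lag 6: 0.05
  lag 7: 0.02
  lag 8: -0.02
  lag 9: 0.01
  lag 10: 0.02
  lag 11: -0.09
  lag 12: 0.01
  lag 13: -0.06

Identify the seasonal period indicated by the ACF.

The largest autocorrelation is r_2 = 0.49, with a weaker echo at lag 4 (0.20); the remaining lags stay at or below 0.06.
The dominant spike at lag 2 indicates a seasonal period of 2.

2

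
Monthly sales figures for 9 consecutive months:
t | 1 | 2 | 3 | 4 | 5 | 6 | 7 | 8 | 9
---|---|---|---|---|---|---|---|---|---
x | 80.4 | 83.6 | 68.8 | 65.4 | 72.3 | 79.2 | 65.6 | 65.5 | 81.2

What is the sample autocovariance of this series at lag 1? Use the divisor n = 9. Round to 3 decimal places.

Mean x̄ = (80.4 + 83.6 + 68.8 + 65.4 + 72.3 + 79.2 + 65.6 + 65.5 + 81.2)/9 = 73.5556
Σ_{t=1}^{8}(x_t−x̄)(x_{t+1}−x̄) = 20.5202
γ_1 = 20.5202 / 9 = 2.280

2.280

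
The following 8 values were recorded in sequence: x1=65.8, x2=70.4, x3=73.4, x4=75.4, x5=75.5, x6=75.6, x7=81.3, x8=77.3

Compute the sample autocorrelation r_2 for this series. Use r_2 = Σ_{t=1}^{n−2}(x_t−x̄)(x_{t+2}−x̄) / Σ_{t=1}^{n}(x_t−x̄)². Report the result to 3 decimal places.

0.106

Mean x̄ = (65.8 + 70.4 + 73.4 + 75.4 + 75.5 + 75.6 + 81.3 + 77.3)/8 = 74.3375
Deviations from mean: -8.5375, -3.9375, -0.9375, 1.0625, 1.1625, 1.2625, 6.9625, 2.9625
Σ(x_t−x̄)(x_{t+2}−x̄) = (8.0039) + (-4.1836) + (-1.0898) + (1.3414) + (8.0939) + (3.7402) = 15.9059
Denominator Σ(x_t−x̄)² = 150.5988
r_2 = 15.9059 / 150.5988 = 0.106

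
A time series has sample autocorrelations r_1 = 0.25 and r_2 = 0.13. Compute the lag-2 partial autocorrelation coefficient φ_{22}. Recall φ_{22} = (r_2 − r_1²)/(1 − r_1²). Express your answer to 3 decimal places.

φ_{22} = (r_2 − r_1²) / (1 − r_1²)
r_1² = (0.25)² = 0.0625
Numerator = 0.13 − 0.0625 = 0.0675; denominator = 1 − 0.0625 = 0.9375
φ_{22} = 0.0675 / 0.9375 = 0.072

0.072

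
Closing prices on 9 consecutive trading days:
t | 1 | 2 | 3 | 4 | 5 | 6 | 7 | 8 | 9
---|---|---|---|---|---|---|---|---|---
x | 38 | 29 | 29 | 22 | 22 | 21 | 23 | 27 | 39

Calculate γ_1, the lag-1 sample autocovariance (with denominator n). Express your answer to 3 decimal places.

11.871

Mean x̄ = (38 + 29 + 29 + 22 + 22 + 21 + 23 + 27 + 39)/9 = 27.7778
Σ_{t=1}^{8}(x_t−x̄)(x_{t+1}−x̄) = 106.8395
γ_1 = 106.8395 / 9 = 11.871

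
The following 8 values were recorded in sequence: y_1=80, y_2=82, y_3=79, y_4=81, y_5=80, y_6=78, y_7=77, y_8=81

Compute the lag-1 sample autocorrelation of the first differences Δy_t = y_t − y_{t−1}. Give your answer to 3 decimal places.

First differences Δy: 2, -3, 2, -1, -2, -1, 4
Mean of differences = 0.1429
Numerator Σ(Δy_t−Δȳ)(Δy_{t+1}−Δȳ) = -13.3061
Denominator Σ(Δy_t−Δȳ)² = 38.8571
r_1(Δy) = -13.3061 / 38.8571 = -0.342

-0.342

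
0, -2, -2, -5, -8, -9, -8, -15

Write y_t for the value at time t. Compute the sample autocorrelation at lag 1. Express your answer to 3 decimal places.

0.433

Mean ȳ = (0 − 2 − 2 − 5 − 8 − 9 − 8 − 15)/8 = -6.1250
Deviations from mean: 6.1250, 4.1250, 4.1250, 1.1250, -1.8750, -2.8750, -1.8750, -8.8750
Numerator Σ_{t=1}^{7}(y_t−ȳ)(y_{t+1}−ȳ) = 72.2344
Denominator Σ(y_t−ȳ)² = 166.8750
r_1 = 72.2344 / 166.8750 = 0.433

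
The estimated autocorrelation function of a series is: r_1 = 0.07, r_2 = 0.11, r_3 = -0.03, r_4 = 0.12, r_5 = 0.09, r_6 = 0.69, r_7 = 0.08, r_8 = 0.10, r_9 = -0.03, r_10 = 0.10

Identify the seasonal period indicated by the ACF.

The largest autocorrelation is r_6 = 0.69; the remaining lags stay at or below 0.12.
The dominant spike at lag 6 indicates a seasonal period of 6.

6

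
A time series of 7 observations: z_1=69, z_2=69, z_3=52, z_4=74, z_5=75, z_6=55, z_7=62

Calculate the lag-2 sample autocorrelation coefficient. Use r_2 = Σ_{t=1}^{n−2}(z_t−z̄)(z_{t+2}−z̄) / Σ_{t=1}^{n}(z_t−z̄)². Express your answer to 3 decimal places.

-0.544

Mean z̄ = (69 + 69 + 52 + 74 + 75 + 55 + 62)/7 = 65.1429
Numerator Σ_{t=1}^{5}(z_t−z̄)(z_{t+2}−z̄) = -266.8980
Denominator Σ(z_t−z̄)² = 490.8571
r_2 = -266.8980 / 490.8571 = -0.544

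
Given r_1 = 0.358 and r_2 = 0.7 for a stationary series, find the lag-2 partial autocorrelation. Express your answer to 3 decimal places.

φ_{22} = (r_2 − r_1²) / (1 − r_1²)
r_1² = (0.358)² = 0.128164
Numerator = 0.7 − 0.1282 = 0.5718; denominator = 1 − 0.1282 = 0.8718
φ_{22} = 0.5718 / 0.8718 = 0.656

0.656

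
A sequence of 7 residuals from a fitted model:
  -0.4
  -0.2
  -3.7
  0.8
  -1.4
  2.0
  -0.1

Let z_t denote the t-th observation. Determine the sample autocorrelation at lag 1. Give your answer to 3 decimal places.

-0.391

Mean z̄ = (-0.4 − 0.2 − 3.7 + 0.8 − 1.4 + 2.0 − 0.1)/7 = -0.4286
Σ(z_t−z̄)(z_{t+1}−z̄) = (0.0065) + (-0.7478) + (-4.0192) + (-1.1935) + (-2.3592) + (0.7980) = -7.5151
Denominator Σ(z_t−z̄)² = 19.2143
r_1 = -7.5151 / 19.2143 = -0.391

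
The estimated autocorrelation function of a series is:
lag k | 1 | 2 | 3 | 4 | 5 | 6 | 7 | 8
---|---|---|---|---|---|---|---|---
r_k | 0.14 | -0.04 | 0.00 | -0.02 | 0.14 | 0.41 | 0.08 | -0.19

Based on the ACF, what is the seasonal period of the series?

The largest autocorrelation is r_6 = 0.41; the remaining lags stay at or below 0.14.
The dominant spike at lag 6 indicates a seasonal period of 6.

6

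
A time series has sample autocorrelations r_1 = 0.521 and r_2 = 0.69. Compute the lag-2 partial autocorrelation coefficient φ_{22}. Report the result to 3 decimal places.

0.575

φ_{22} = (r_2 − r_1²) / (1 − r_1²)
r_1² = (0.521)² = 0.271441
Numerator = 0.69 − 0.2714 = 0.4186; denominator = 1 − 0.2714 = 0.7286
φ_{22} = 0.4186 / 0.7286 = 0.575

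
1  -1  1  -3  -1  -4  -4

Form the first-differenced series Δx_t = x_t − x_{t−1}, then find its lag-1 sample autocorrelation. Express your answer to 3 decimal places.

-0.889

First differences Δx: -2, 2, -4, 2, -3, 0
Mean of differences = -0.8333
Numerator Σ(Δx_t−Δx̄)(Δx_{t+1}−Δx̄) = -29.1944
Denominator Σ(Δx_t−Δx̄)² = 32.8333
r_1(Δx) = -29.1944 / 32.8333 = -0.889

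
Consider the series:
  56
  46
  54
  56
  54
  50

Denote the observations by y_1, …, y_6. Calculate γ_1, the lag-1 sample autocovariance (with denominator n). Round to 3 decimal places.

-4.296

Mean ȳ = (56 + 46 + 54 + 56 + 54 + 50)/6 = 52.6667
Σ_{t=1}^{5}(y_t−ȳ)(y_{t+1}−ȳ) = -25.7778
γ_1 = -25.7778 / 6 = -4.296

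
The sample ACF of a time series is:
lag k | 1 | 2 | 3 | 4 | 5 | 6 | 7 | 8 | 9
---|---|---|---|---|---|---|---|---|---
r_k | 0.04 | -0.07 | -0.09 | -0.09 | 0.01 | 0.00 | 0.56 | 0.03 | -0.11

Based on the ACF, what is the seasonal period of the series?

7

The largest autocorrelation is r_7 = 0.56; the remaining lags stay at or below 0.04.
The dominant spike at lag 7 indicates a seasonal period of 7.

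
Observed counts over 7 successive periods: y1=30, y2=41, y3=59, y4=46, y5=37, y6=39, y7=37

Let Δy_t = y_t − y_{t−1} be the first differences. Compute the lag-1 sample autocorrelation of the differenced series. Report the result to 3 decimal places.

First differences Δy: 11, 18, -13, -9, 2, -2
Mean of differences = 1.1667
Numerator Σ(Δy_t−Δȳ)(Δy_{t+1}−Δȳ) = 59.9722
Denominator Σ(Δy_t−Δȳ)² = 694.8333
r_1(Δy) = 59.9722 / 694.8333 = 0.086

0.086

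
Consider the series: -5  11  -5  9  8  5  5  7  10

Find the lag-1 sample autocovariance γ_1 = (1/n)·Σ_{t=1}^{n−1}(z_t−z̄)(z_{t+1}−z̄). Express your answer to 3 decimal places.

Mean z̄ = (-5 + 11 − 5 + 9 + 8 + 5 + 5 + 7 + 10)/9 = 5.0000
Σ_{t=1}^{8}(z_t−z̄)(z_{t+1}−z̄) = -138.0000
γ_1 = -138.0000 / 9 = -15.333

-15.333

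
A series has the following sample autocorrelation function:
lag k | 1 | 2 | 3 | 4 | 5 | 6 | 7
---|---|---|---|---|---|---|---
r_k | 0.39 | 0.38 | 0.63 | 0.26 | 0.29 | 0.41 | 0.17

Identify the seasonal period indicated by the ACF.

The largest autocorrelation is r_3 = 0.63, with a weaker echo at lag 6 (0.41); the remaining lags stay at or below 0.39. The elevated value at lag 1 (0.39), dropping to 0.38 at lag 2, reflects decaying short-term dependence rather than seasonality.
The dominant spike at lag 3 indicates a seasonal period of 3.

3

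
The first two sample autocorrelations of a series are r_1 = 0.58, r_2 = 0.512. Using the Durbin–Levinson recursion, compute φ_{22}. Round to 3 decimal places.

φ_{22} = (r_2 − r_1²) / (1 − r_1²)
r_1² = (0.58)² = 0.3364
Numerator = 0.512 − 0.3364 = 0.1756; denominator = 1 − 0.3364 = 0.6636
φ_{22} = 0.1756 / 0.6636 = 0.265

0.265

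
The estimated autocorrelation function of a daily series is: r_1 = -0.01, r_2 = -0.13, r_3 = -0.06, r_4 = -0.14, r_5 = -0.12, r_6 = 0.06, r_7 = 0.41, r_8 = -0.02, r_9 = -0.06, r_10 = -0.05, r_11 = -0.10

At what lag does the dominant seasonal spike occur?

7

The largest autocorrelation is r_7 = 0.41; the remaining lags stay at or below 0.06.
The dominant spike at lag 7 indicates a seasonal period of 7.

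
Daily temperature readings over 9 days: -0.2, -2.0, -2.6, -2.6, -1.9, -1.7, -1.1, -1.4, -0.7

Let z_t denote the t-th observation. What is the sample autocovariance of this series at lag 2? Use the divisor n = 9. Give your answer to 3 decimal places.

-0.031

Mean z̄ = (-0.2 − 2.0 − 2.6 − 2.6 − 1.9 − 1.7 − 1.1 − 1.4 − 0.7)/9 = -1.5778
Σ_{t=1}^{7}(z_t−z̄)(z_{t+2}−z̄) = -0.2788
γ_2 = -0.2788 / 9 = -0.031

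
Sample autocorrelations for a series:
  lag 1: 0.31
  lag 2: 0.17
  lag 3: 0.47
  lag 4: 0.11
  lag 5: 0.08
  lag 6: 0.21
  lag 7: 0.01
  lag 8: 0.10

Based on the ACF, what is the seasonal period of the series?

3

The largest autocorrelation is r_3 = 0.47; the remaining lags stay at or below 0.31. The elevated value at lag 1 (0.31), dropping to 0.17 at lag 2, reflects decaying short-term dependence rather than seasonality.
The dominant spike at lag 3 indicates a seasonal period of 3.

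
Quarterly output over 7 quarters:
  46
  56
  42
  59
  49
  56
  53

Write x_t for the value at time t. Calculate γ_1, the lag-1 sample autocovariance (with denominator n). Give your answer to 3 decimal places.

Mean x̄ = (46 + 56 + 42 + 59 + 49 + 56 + 53)/7 = 51.5714
Deviations: -5.5714, 4.4286, -9.5714, 7.4286, -2.5714, 4.4286, 1.4286
Σ_{t=1}^{6}(x_t−x̄)(x_{t+1}−x̄) = -162.3265
γ_1 = -162.3265 / 7 = -23.190

-23.190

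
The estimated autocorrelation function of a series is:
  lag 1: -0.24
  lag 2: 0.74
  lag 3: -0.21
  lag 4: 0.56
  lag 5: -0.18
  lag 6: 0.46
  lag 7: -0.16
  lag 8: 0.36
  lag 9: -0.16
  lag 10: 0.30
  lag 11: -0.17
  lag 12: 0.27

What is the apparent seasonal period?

2

The largest autocorrelation is r_2 = 0.74, with weaker echoes at lags 4 (0.56), 6 (0.46), 8 (0.36), 10 (0.30) and 12 (0.27); the remaining lags stay at or below -0.16.
The dominant spike at lag 2 indicates a seasonal period of 2.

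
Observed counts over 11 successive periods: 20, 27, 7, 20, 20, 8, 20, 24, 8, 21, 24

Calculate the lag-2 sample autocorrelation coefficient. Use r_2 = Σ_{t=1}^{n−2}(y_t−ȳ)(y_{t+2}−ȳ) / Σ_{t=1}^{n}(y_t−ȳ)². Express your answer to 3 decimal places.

-0.325

Mean ȳ = (20 + 27 + 7 + 20 + 20 + 8 + 20 + 24 + 8 + 21 + 24)/11 = 18.0909
Numerator Σ_{t=1}^{9}(y_t−ȳ)(y_{t+2}−ȳ) = -162.2893
Denominator Σ(y_t−ȳ)² = 498.9091
r_2 = -162.2893 / 498.9091 = -0.325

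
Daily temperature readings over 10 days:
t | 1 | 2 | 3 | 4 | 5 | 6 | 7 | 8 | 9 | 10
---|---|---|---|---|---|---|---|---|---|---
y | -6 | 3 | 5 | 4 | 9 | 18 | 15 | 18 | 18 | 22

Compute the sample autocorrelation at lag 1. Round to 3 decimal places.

Mean ȳ = (-6 + 3 + 5 + 4 + 9 + 18 + 15 + 18 + 18 + 22)/10 = 10.6000
Numerator Σ_{t=1}^{9}(y_t−ȳ)(y_{t+1}−ȳ) = 408.6400
Denominator Σ(y_t−ȳ)² = 724.4000
r_1 = 408.6400 / 724.4000 = 0.564

0.564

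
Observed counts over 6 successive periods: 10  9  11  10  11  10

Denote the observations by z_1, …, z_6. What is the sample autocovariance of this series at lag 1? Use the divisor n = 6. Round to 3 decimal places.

Mean z̄ = (10 + 9 + 11 + 10 + 11 + 10)/6 = 10.1667
Deviations: -0.1667, -1.1667, 0.8333, -0.1667, 0.8333, -0.1667
Σ_{t=1}^{5}(z_t−z̄)(z_{t+1}−z̄) = -1.1944
γ_1 = -1.1944 / 6 = -0.199

-0.199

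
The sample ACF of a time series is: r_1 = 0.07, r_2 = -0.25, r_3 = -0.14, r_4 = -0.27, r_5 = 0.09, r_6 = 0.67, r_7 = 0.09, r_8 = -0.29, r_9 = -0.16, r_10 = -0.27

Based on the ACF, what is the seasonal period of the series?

The largest autocorrelation is r_6 = 0.67; the remaining lags stay at or below 0.09.
The dominant spike at lag 6 indicates a seasonal period of 6.

6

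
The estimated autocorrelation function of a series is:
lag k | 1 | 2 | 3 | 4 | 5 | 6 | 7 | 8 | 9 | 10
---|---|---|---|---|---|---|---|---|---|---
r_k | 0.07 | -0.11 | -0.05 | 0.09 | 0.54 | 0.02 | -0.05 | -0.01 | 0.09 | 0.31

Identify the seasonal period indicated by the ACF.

5

The largest autocorrelation is r_5 = 0.54, with a weaker echo at lag 10 (0.31); the remaining lags stay at or below 0.09.
The dominant spike at lag 5 indicates a seasonal period of 5.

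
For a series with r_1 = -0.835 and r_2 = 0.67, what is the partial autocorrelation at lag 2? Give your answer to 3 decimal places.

-0.090

φ_{22} = (r_2 − r_1²) / (1 − r_1²)
r_1² = (-0.835)² = 0.697225
Numerator = 0.67 − 0.6972 = -0.0272; denominator = 1 − 0.6972 = 0.3028
φ_{22} = -0.0272 / 0.3028 = -0.090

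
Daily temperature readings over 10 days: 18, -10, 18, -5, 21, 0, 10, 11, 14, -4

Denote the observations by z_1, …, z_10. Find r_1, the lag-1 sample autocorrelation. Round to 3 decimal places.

Mean z̄ = (18 − 10 + 18 − 5 + 21 + 0 + 10 + 11 + 14 − 4)/10 = 7.3000
Numerator Σ_{t=1}^{9}(z_t−z̄)(z_{t+1}−z̄) = -830.9900
Denominator Σ(z_t−z̄)² = 1114.1000
r_1 = -830.9900 / 1114.1000 = -0.746

-0.746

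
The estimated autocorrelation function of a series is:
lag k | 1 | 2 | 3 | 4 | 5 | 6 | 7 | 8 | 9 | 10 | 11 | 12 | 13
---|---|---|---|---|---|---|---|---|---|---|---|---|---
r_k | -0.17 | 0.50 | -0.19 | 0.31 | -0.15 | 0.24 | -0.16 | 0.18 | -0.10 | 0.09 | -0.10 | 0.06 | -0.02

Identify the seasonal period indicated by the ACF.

2

The largest autocorrelation is r_2 = 0.50, with weaker echoes at lags 4 (0.31), 6 (0.24) and 8 (0.18); the remaining lags stay at or below 0.09.
The dominant spike at lag 2 indicates a seasonal period of 2.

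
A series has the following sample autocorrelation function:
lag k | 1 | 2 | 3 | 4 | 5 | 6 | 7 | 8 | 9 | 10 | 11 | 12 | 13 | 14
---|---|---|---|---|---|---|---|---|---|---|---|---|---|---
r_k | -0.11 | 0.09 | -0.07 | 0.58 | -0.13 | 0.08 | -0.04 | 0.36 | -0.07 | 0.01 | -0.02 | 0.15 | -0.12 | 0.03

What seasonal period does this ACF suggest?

The largest autocorrelation is r_4 = 0.58, with weaker echoes at lags 8 (0.36) and 12 (0.15); the remaining lags stay at or below 0.09.
The dominant spike at lag 4 indicates a seasonal period of 4.

4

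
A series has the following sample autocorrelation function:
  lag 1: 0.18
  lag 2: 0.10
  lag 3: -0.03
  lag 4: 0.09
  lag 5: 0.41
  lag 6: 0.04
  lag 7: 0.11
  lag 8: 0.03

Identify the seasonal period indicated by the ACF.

5

The largest autocorrelation is r_5 = 0.41; the remaining lags stay at or below 0.18.
The dominant spike at lag 5 indicates a seasonal period of 5.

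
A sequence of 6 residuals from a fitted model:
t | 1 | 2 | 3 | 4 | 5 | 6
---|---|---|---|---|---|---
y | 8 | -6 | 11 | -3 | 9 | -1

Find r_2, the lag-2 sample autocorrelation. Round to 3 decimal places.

Mean ȳ = (8 − 6 + 11 − 3 + 9 − 1)/6 = 3.0000
Deviations from mean: 5.0000, -9.0000, 8.0000, -6.0000, 6.0000, -4.0000
Σ(y_t−ȳ)(y_{t+2}−ȳ) = (40.0000) + (54.0000) + (48.0000) + (24.0000) = 166.0000
Denominator Σ(y_t−ȳ)² = 258.0000
r_2 = 166.0000 / 258.0000 = 0.643

0.643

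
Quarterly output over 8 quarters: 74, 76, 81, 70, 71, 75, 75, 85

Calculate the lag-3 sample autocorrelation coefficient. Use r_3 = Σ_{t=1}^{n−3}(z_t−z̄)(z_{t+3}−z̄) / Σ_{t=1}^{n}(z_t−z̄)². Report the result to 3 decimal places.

-0.193

Mean z̄ = (74 + 76 + 81 + 70 + 71 + 75 + 75 + 85)/8 = 75.8750
Deviations from mean: -1.8750, 0.1250, 5.1250, -5.8750, -4.8750, -0.8750, -0.8750, 9.1250
Σ(z_t−z̄)(z_{t+3}−z̄) = (11.0156) + (-0.6094) + (-4.4844) + (5.1406) + (-44.4844) = -33.4219
Denominator Σ(z_t−z̄)² = 172.8750
r_3 = -33.4219 / 172.8750 = -0.193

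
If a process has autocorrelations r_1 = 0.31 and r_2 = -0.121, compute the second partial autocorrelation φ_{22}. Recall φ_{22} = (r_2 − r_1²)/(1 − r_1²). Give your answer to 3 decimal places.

φ_{22} = (r_2 − r_1²) / (1 − r_1²)
r_1² = (0.31)² = 0.0961
Numerator = -0.121 − 0.0961 = -0.2171; denominator = 1 − 0.0961 = 0.9039
φ_{22} = -0.2171 / 0.9039 = -0.240

-0.240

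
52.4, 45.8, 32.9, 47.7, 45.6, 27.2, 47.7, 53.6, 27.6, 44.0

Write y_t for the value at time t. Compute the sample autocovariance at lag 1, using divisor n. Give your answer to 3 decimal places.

Mean ȳ = (52.4 + 45.8 + 32.9 + 47.7 + 45.6 + 27.2 + 47.7 + 53.6 + 27.6 + 44.0)/10 = 42.4500
Σ_{t=1}^{9}(y_t−ȳ)(y_{t+1}−ȳ) = -290.4175
γ_1 = -290.4175 / 10 = -29.042

-29.042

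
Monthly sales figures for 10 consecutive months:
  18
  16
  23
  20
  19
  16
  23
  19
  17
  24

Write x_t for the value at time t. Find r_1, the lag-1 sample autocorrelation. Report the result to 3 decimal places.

-0.354

Mean x̄ = (18 + 16 + 23 + 20 + 19 + 16 + 23 + 19 + 17 + 24)/10 = 19.5000
Numerator Σ_{t=1}^{9}(x_t−x̄)(x_{t+1}−x̄) = -27.7500
Denominator Σ(x_t−x̄)² = 78.5000
r_1 = -27.7500 / 78.5000 = -0.354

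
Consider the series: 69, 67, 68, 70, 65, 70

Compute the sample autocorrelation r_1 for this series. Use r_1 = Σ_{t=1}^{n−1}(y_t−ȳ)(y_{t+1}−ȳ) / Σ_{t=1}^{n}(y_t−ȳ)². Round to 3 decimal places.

-0.674

Mean ȳ = (69 + 67 + 68 + 70 + 65 + 70)/6 = 68.1667
Deviations from mean: 0.8333, -1.1667, -0.1667, 1.8333, -3.1667, 1.8333
Numerator Σ_{t=1}^{5}(y_t−ȳ)(y_{t+1}−ȳ) = -12.6944
Denominator Σ(y_t−ȳ)² = 18.8333
r_1 = -12.6944 / 18.8333 = -0.674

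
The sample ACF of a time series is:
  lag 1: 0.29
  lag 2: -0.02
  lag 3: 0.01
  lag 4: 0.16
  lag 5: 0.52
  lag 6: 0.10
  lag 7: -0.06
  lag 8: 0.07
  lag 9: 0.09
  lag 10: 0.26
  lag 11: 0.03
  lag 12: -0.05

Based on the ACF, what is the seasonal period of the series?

5

The largest autocorrelation is r_5 = 0.52; the remaining lags stay at or below 0.29.
The dominant spike at lag 5 indicates a seasonal period of 5.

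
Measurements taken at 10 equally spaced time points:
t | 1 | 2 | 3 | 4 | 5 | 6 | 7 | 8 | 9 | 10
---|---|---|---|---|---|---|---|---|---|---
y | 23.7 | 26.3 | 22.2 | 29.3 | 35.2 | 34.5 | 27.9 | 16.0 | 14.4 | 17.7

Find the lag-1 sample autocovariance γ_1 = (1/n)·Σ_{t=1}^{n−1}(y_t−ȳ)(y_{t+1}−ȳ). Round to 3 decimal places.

Mean ȳ = (23.7 + 26.3 + 22.2 + 29.3 + 35.2 + 34.5 + 27.9 + 16.0 + 14.4 + 17.7)/10 = 24.7200
Σ_{t=1}^{9}(y_t−ȳ)(y_{t+1}−ȳ) = 299.1656
γ_1 = 299.1656 / 10 = 29.917

29.917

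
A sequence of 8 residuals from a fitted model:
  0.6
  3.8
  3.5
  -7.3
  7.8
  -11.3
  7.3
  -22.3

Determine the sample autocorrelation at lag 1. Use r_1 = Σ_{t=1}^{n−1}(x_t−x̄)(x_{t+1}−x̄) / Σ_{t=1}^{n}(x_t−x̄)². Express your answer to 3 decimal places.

Mean x̄ = (0.6 + 3.8 + 3.5 − 7.3 + 7.8 − 11.3 + 7.3 − 22.3)/8 = -2.2375
Deviations from mean: 2.8375, 6.0375, 5.7375, -5.0625, 10.0375, -9.0625, 9.5375, -20.0625
Numerator Σ_{t=1}^{7}(x_t−x̄)(x_{t+1}−x̄) = -396.8339
Denominator Σ(x_t−x̄)² = 779.3988
r_1 = -396.8339 / 779.3988 = -0.509

-0.509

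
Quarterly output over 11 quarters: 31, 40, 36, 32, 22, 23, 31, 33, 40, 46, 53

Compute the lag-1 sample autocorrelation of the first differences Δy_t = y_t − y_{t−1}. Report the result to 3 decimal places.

First differences Δy: 9, -4, -4, -10, 1, 8, 2, 7, 6, 7
Mean of differences = 2.2000
Numerator Σ(Δy_t−Δȳ)(Δy_{t+1}−Δȳ) = 113.9600
Denominator Σ(Δy_t−Δȳ)² = 367.6000
r_1(Δy) = 113.9600 / 367.6000 = 0.310

0.310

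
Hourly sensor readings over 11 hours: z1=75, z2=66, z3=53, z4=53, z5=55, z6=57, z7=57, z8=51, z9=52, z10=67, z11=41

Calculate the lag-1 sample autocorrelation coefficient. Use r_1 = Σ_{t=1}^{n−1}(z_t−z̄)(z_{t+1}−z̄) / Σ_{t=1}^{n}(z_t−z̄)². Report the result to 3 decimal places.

Mean z̄ = (75 + 66 + 53 + 53 + 55 + 57 + 57 + 51 + 52 + 67 + 41)/11 = 57.0000
Numerator Σ_{t=1}^{10}(z_t−z̄)(z_{t+1}−z̄) = -30.0000
Denominator Σ(z_t−z̄)² = 858.0000
r_1 = -30.0000 / 858.0000 = -0.035

-0.035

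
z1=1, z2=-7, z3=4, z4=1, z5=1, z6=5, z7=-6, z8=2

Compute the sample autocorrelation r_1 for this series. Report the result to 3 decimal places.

Mean z̄ = (1 − 7 + 4 + 1 + 1 + 5 − 6 + 2)/8 = 0.1250
Deviations from mean: 0.8750, -7.1250, 3.8750, 0.8750, 0.8750, 4.8750, -6.1250, 1.8750
Σ(z_t−z̄)(z_{t+1}−z̄) = (-6.2344) + (-27.6094) + (3.3906) + (0.7656) + (4.2656) + (-29.8594) + (-11.4844) = -66.7656
Denominator Σ(z_t−z̄)² = 132.8750
r_1 = -66.7656 / 132.8750 = -0.502

-0.502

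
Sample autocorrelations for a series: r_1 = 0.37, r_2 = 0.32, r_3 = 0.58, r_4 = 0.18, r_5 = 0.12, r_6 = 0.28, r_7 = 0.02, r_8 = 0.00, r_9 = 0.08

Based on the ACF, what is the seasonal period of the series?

The largest autocorrelation is r_3 = 0.58; the remaining lags stay at or below 0.37. The elevated value at lag 1 (0.37), dropping to 0.32 at lag 2, reflects decaying short-term dependence rather than seasonality.
The dominant spike at lag 3 indicates a seasonal period of 3.

3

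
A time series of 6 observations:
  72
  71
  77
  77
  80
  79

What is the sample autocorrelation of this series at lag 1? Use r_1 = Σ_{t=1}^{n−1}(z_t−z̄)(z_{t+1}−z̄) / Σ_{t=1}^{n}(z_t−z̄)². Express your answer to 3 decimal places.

Mean z̄ = (72 + 71 + 77 + 77 + 80 + 79)/6 = 76.0000
Deviations from mean: -4.0000, -5.0000, 1.0000, 1.0000, 4.0000, 3.0000
Σ(z_t−z̄)(z_{t+1}−z̄) = (20.0000) + (-5.0000) + (1.0000) + (4.0000) + (12.0000) = 32.0000
Denominator Σ(z_t−z̄)² = 68.0000
r_1 = 32.0000 / 68.0000 = 0.471

0.471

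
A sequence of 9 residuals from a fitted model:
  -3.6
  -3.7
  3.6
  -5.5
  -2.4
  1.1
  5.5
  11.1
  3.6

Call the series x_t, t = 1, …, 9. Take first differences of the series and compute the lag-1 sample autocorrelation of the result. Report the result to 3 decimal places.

-0.389

First differences Δx: -0.1, 7.3, -9.1, 3.1, 3.5, 4.4, 5.6, -7.5
Mean of differences = 0.9000
Numerator Σ(Δx_t−Δx̄)(Δx_{t+1}−Δx̄) = -100.6100
Denominator Σ(Δx_t−Δx̄)² = 258.4600
r_1(Δx) = -100.6100 / 258.4600 = -0.389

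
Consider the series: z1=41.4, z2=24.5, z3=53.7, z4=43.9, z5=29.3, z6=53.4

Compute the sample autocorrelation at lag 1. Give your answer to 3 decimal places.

-0.488

Mean z̄ = (41.4 + 24.5 + 53.7 + 43.9 + 29.3 + 53.4)/6 = 41.0333
Deviations from mean: 0.3667, -16.5333, 12.6667, 2.8667, -11.7333, 12.3667
Σ(z_t−z̄)(z_{t+1}−z̄) = (-6.0622) + (-209.4222) + (36.3111) + (-33.6356) + (-145.1022) = -357.9111
Denominator Σ(z_t−z̄)² = 732.7533
r_1 = -357.9111 / 732.7533 = -0.488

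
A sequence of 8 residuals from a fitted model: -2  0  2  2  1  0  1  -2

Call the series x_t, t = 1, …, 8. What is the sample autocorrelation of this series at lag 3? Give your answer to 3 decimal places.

Mean x̄ = (-2 + 0 + 2 + 2 + 1 + 0 + 1 − 2)/8 = 0.2500
Σ(x_t−x̄)(x_{t+3}−x̄) = (-3.9375) + (-0.1875) + (-0.4375) + (1.3125) + (-1.6875) = -4.9375
Denominator Σ(x_t−x̄)² = 17.5000
r_3 = -4.9375 / 17.5000 = -0.282

-0.282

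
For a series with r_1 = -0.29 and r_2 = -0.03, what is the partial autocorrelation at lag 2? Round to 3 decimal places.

φ_{22} = (r_2 − r_1²) / (1 − r_1²)
r_1² = (-0.29)² = 0.0841
Numerator = -0.03 − 0.0841 = -0.1141; denominator = 1 − 0.0841 = 0.9159
φ_{22} = -0.1141 / 0.9159 = -0.125

-0.125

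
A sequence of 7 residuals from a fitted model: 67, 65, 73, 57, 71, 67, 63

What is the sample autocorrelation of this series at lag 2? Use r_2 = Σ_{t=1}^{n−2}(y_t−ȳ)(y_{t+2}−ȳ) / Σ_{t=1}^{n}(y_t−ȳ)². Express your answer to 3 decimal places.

0.159

Mean ȳ = (67 + 65 + 73 + 57 + 71 + 67 + 63)/7 = 66.1429
Σ(y_t−ȳ)(y_{t+2}−ȳ) = (5.8776) + (10.4490) + (33.3061) + (-7.8367) + (-15.2653) = 26.5306
Denominator Σ(y_t−ȳ)² = 166.8571
r_2 = 26.5306 / 166.8571 = 0.159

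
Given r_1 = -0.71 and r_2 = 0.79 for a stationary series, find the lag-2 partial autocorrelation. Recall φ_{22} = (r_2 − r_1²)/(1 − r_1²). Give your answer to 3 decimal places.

φ_{22} = (r_2 − r_1²) / (1 − r_1²)
r_1² = (-0.71)² = 0.5041
Numerator = 0.79 − 0.5041 = 0.2859; denominator = 1 − 0.5041 = 0.4959
φ_{22} = 0.2859 / 0.4959 = 0.577

0.577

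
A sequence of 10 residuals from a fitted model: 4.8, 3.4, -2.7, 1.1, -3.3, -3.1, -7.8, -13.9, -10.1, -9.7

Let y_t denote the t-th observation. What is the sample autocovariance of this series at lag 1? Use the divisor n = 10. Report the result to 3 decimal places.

Mean ȳ = (4.8 + 3.4 − 2.7 + 1.1 − 3.3 − 3.1 − 7.8 − 13.9 − 10.1 − 9.7)/10 = -4.1300
Σ_{t=1}^{9}(y_t−ȳ)(y_{t+1}−ȳ) = 214.3411
γ_1 = 214.3411 / 10 = 21.434

21.434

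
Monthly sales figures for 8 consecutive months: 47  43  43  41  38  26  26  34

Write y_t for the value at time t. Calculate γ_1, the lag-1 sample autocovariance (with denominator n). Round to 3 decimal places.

33.523

Mean ȳ = (47 + 43 + 43 + 41 + 38 + 26 + 26 + 34)/8 = 37.2500
Σ_{t=1}^{7}(y_t−ȳ)(y_{t+1}−ȳ) = 268.1875
γ_1 = 268.1875 / 8 = 33.523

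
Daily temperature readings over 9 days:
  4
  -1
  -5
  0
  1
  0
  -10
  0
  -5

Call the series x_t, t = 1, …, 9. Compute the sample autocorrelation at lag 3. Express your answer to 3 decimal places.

-0.062

Mean x̄ = (4 − 1 − 5 + 0 + 1 + 0 − 10 + 0 − 5)/9 = -1.7778
Numerator Σ_{t=1}^{6}(x_t−x̄)(x_{t+3}−x̄) = -8.7037
Denominator Σ(x_t−x̄)² = 139.5556
r_3 = -8.7037 / 139.5556 = -0.062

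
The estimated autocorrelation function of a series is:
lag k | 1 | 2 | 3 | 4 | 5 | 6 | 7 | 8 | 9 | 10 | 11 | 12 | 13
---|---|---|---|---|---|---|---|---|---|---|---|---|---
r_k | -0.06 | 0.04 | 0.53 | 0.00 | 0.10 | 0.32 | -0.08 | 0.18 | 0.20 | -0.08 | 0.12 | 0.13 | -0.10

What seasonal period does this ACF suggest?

The largest autocorrelation is r_3 = 0.53, with weaker echoes at lags 6 (0.32) and 9 (0.20); the remaining lags stay at or below 0.18.
The dominant spike at lag 3 indicates a seasonal period of 3.

3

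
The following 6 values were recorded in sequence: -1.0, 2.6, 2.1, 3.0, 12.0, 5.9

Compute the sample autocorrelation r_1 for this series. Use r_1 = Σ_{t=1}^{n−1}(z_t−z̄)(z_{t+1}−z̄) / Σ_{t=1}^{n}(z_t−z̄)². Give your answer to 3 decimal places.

0.185

Mean z̄ = (-1.0 + 2.6 + 2.1 + 3.0 + 12.0 + 5.9)/6 = 4.1000
Deviations from mean: -5.1000, -1.5000, -2.0000, -1.1000, 7.9000, 1.8000
Numerator Σ_{t=1}^{5}(z_t−z̄)(z_{t+1}−z̄) = 18.3800
Denominator Σ(z_t−z̄)² = 99.1200
r_1 = 18.3800 / 99.1200 = 0.185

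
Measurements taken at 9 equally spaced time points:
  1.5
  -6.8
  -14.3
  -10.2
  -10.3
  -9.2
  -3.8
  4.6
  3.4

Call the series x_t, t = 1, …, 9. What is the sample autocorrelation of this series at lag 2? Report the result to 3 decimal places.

-0.046

Mean x̄ = (1.5 − 6.8 − 14.3 − 10.2 − 10.3 − 9.2 − 3.8 + 4.6 + 3.4)/9 = -5.0111
Numerator Σ_{t=1}^{7}(x_t−x̄)(x_{t+2}−x̄) = -16.8136
Denominator Σ(x_t−x̄)² = 368.9089
r_2 = -16.8136 / 368.9089 = -0.046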